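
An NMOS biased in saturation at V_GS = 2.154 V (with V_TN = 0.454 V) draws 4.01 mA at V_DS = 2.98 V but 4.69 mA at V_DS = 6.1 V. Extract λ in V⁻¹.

λ = 0.0649 V⁻¹

With V_GS fixed, I_D ∝ (1 + λ V_DS) in saturation, so I_D2/I_D1 = (1 + λ V_DS2)/(1 + λ V_DS1).
4.69/4.01 = 1.17 = (1 + 6.1 λ)/(1 + 2.98 λ).
Solving: λ (I_D1 V_DS2 − I_D2 V_DS1) = I_D2 − I_D1, so λ = (4.69 − 4.01) / (4.01 × 6.1 − 4.69 × 2.98) = 0.68 / 10.5 = 0.0649 V⁻¹.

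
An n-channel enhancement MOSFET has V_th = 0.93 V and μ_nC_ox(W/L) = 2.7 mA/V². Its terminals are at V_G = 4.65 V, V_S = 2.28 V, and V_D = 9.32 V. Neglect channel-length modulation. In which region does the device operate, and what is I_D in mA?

V_GS = V_G − V_S = 4.65 − 2.28 = 2.37 V; V_DS = V_D − V_S = 9.32 − 2.28 = 7.04 V.
V_ov = V_GS − V_th = 2.37 − 0.93 = 1.44 V.
Since V_DS = 7.04 V ≥ V_ov = 1.44 V, the device is in saturation.
I_D = ½ k_n V_ov² = 0.5 × 2.7 × 1.44² = 2.8 mA.

Saturation; I_D = 2.80 mA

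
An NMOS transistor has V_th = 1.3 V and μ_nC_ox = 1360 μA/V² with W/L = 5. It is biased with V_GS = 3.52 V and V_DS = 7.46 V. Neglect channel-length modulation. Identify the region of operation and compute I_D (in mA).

k_n = μ_nC_ox · (W/L) = 6.8 mA/V².
V_ov = V_GS − V_th = 3.52 − 1.3 = 2.22 V.
Since V_DS = 7.46 V ≥ V_ov = 2.22 V, the device is in saturation.
I_D = ½ k_n V_ov² = 0.5 × 6.8 × 2.22² = 16.8 mA.

Saturation; I_D = 16.8 mA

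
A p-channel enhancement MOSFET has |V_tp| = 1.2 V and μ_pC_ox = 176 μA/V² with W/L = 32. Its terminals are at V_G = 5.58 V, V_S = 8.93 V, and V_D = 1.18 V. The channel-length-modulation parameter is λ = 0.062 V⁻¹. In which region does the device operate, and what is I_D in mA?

V_SG = V_S − V_G = 8.93 − 5.58 = 3.35 V; V_SD = V_S − V_D = 8.93 − 1.18 = 7.75 V.
k_p = μ_pC_ox · (W/L) = 5.632 mA/V².
V_ov = V_SG − |V_tp| = 3.35 − 1.2 = 2.15 V.
Since V_SD = 7.75 V ≥ V_ov = 2.15 V, the device is in saturation.
I_D = ½ k_p V_ov² (1 + λ V_SD) = 0.5 × 5.632 × 2.15² × (1 + 0.062 × 7.75) = 19.3 mA.

Saturation; I_D = 19.3 mA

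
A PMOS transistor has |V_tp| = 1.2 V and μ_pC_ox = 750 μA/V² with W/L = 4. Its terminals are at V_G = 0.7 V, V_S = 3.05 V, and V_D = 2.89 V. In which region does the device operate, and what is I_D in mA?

V_SG = V_S − V_G = 3.05 − 0.7 = 2.35 V; V_SD = V_S − V_D = 3.05 − 2.89 = 0.16 V.
k_p = μ_pC_ox · (W/L) = 3 mA/V².
V_ov = V_SG − |V_tp| = 2.35 − 1.2 = 1.15 V.
Since V_SD = 0.16 V < V_ov = 1.15 V, the device is in the triode region.
I_D = k_p [V_ov · V_SD − ½ V_SD²] = 3 × [1.15 × 0.16 − 0.5 × 0.16²] = 0.514 mA.

Triode; I_D = 0.514 mA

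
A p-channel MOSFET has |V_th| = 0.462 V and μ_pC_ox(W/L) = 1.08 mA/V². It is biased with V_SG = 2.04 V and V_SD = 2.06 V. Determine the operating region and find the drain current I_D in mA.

V_ov = V_SG − |V_th| = 2.04 − 0.462 = 1.58 V.
Since V_SD = 2.06 V ≥ V_ov = 1.58 V, the device is in saturation.
I_D = ½ k_p V_ov² = 0.5 × 1.08 × 1.58² = 1.34 mA.

Saturation; I_D = 1.34 mA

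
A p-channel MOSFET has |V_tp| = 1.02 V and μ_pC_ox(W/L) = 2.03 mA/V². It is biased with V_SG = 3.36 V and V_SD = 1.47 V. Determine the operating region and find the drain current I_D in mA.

V_ov = V_SG − |V_tp| = 3.36 − 1.02 = 2.34 V.
Since V_SD = 1.47 V < V_ov = 2.34 V, the device is in the triode region.
I_D = k_p [V_ov · V_SD − ½ V_SD²] = 2.03 × [2.34 × 1.47 − 0.5 × 1.47²] = 4.79 mA.

Triode; I_D = 4.79 mA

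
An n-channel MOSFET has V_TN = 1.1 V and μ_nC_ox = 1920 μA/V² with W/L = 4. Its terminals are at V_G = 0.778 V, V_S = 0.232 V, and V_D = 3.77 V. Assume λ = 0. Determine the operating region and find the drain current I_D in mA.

Cutoff; I_D = 0 mA

V_GS = V_G − V_S = 0.778 − 0.232 = 0.546 V; V_DS = V_D − V_S = 3.77 − 0.232 = 3.54 V.
V_GS = 0.546 V < V_TN = 1.1 V, so the transistor is in cutoff.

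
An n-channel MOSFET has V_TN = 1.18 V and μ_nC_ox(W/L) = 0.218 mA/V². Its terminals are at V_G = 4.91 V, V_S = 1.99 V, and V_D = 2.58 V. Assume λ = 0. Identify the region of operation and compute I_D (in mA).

V_GS = V_G − V_S = 4.91 − 1.99 = 2.92 V; V_DS = V_D − V_S = 2.58 − 1.99 = 0.59 V.
V_ov = V_GS − V_TN = 2.92 − 1.18 = 1.74 V.
Since V_DS = 0.59 V < V_ov = 1.74 V, the device is in the triode region.
I_D = k_n [V_ov · V_DS − ½ V_DS²] = 0.218 × [1.74 × 0.59 − 0.5 × 0.59²] = 0.186 mA.

Triode; I_D = 0.186 mA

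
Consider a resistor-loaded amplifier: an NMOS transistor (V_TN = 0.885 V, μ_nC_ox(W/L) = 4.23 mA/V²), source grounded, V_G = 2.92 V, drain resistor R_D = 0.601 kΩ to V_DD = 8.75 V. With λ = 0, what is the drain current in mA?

V_GS = V_G = 2.92 V, so V_ov = 2.92 − 0.885 = 2.04 V.
Assume saturation: I_D = ½ k_n V_ov² = 0.5 × 4.23 × 2.04² = 8.76 mA, giving V_DS = V_DD − I_D R_D = 8.75 − 8.76 × 0.601 = 3.49 V.
V_DS = 3.49 V ≥ V_ov = 2.04 V, confirming saturation.

I_D = 8.76 mA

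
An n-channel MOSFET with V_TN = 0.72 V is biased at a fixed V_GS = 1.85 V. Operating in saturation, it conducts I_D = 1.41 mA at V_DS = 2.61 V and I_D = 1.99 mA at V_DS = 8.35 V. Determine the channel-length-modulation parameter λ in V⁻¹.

λ = 0.0882 V⁻¹

With V_GS fixed, I_D ∝ (1 + λ V_DS) in saturation, so I_D2/I_D1 = (1 + λ V_DS2)/(1 + λ V_DS1).
1.99/1.41 = 1.411 = (1 + 8.35 λ)/(1 + 2.61 λ).
Solving: λ (I_D1 V_DS2 − I_D2 V_DS1) = I_D2 − I_D1, so λ = (1.99 − 1.41) / (1.41 × 8.35 − 1.99 × 2.61) = 0.58 / 6.58 = 0.0882 V⁻¹.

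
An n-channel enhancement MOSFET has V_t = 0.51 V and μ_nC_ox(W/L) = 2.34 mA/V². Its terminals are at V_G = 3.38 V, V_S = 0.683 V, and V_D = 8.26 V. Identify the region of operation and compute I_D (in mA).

V_GS = V_G − V_S = 3.38 − 0.683 = 2.7 V; V_DS = V_D − V_S = 8.26 − 0.683 = 7.58 V.
V_ov = V_GS − V_t = 2.7 − 0.51 = 2.19 V.
Since V_DS = 7.58 V ≥ V_ov = 2.19 V, the device is in saturation.
I_D = ½ k_n V_ov² = 0.5 × 2.34 × 2.19² = 5.6 mA.

Saturation; I_D = 5.60 mA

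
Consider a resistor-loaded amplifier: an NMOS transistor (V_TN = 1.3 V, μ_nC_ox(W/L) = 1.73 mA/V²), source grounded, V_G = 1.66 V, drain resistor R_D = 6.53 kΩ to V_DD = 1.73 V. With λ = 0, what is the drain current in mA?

I_D = 0.112 mA

V_GS = V_G = 1.66 V, so V_ov = 1.66 − 1.3 = 0.36 V.
Assume saturation: I_D = ½ k_n V_ov² = 0.5 × 1.73 × 0.36² = 0.112 mA, giving V_DS = V_DD − I_D R_D = 1.73 − 0.112 × 6.53 = 0.998 V.
V_DS = 0.998 V ≥ V_ov = 0.36 V, confirming saturation.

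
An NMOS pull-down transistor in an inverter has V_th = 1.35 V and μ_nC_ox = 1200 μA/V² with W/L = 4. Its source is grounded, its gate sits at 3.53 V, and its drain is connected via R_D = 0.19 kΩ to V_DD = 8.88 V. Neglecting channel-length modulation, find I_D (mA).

V_GS = V_G = 3.53 V, so V_ov = 3.53 − 1.35 = 2.18 V.
k_n = μ_nC_ox · (W/L) = 4.8 mA/V².
Assume saturation: I_D = ½ k_n V_ov² = 0.5 × 4.8 × 2.18² = 11.4 mA, giving V_DS = V_DD − I_D R_D = 8.88 − 11.4 × 0.19 = 6.71 V.
V_DS = 6.71 V ≥ V_ov = 2.18 V, confirming saturation.

I_D = 11.4 mA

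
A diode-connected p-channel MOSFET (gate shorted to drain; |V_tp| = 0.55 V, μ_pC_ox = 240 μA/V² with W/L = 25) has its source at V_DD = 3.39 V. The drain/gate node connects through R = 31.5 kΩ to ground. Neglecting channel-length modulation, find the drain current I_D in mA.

I_D = 0.0848 mA

With gate tied to drain, V_SG = V_SD ≥ V_SG − |V_tp|, so the device is in saturation.
k_p = μ_pC_ox · (W/L) = 6 mA/V².
KCL at the drain: ½ k_p (V_SG − |V_tp|)² = (V_DD − V_SG)/R.
Let x = V_SG − 0.55. Then 94.5 x² + x − 2.84 = 0, giving x = 0.168 V (positive root), so V_SG = 0.718 V.
I_D = (V_DD − V_SG)/R = (3.39 − 0.718) / 31.5 = 0.0848 mA.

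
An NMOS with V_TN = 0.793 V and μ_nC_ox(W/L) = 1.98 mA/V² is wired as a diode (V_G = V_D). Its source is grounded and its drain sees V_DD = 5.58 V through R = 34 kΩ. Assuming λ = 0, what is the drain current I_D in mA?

With gate tied to drain, V_GS = V_DS ≥ V_GS − V_TN, so the device is in saturation.
KCL at the drain: ½ k_n (V_GS − V_TN)² = (V_DD − V_GS)/R.
Let x = V_GS − 0.793. Then 33.7 x² + x − 4.787 = 0, giving x = 0.363 V (positive root), so V_GS = 1.16 V.
I_D = (V_DD − V_GS)/R = (5.58 − 1.16) / 34 = 0.13 mA.

I_D = 0.130 mA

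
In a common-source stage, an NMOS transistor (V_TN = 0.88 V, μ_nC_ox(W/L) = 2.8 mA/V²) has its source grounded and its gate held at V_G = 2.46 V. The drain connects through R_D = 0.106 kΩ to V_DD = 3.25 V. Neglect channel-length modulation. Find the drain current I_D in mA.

I_D = 3.49 mA

V_GS = V_G = 2.46 V, so V_ov = 2.46 − 0.88 = 1.58 V.
Assume saturation: I_D = ½ k_n V_ov² = 0.5 × 2.8 × 1.58² = 3.49 mA, giving V_DS = V_DD − I_D R_D = 3.25 − 3.49 × 0.106 = 2.88 V.
V_DS = 2.88 V ≥ V_ov = 1.58 V, confirming saturation.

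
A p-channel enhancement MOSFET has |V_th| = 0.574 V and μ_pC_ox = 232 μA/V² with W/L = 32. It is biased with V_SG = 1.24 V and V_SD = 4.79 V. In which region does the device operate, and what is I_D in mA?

Saturation; I_D = 1.65 mA

k_p = μ_pC_ox · (W/L) = 7.424 mA/V².
V_ov = V_SG − |V_th| = 1.24 − 0.574 = 0.666 V.
Since V_SD = 4.79 V ≥ V_ov = 0.666 V, the device is in saturation.
I_D = ½ k_p V_ov² = 0.5 × 7.424 × 0.666² = 1.65 mA.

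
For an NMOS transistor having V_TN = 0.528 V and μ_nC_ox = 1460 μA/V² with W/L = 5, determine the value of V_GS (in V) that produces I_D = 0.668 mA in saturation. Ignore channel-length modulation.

V_GS = 0.956 V

k_n = μ_nC_ox · (W/L) = 7.3 mA/V².
In saturation I_D = ½ k_n (V_GS − V_TN)², so V_GS − V_TN = √(2 I_D / k_n) = √(2 × 0.668 / 7.3) = 0.428 V.
V_GS = 0.528 + 0.428 = 0.956 V.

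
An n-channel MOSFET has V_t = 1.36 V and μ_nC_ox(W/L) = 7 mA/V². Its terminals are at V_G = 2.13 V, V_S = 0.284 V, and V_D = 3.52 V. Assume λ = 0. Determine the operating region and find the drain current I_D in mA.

V_GS = V_G − V_S = 2.13 − 0.284 = 1.85 V; V_DS = V_D − V_S = 3.52 − 0.284 = 3.24 V.
V_ov = V_GS − V_t = 1.85 − 1.36 = 0.486 V.
Since V_DS = 3.24 V ≥ V_ov = 0.486 V, the device is in saturation.
I_D = ½ k_n V_ov² = 0.5 × 7 × 0.486² = 0.827 mA.

Saturation; I_D = 0.827 mA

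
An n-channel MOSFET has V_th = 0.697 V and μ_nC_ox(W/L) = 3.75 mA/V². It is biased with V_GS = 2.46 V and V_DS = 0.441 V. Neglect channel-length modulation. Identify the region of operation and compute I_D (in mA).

V_ov = V_GS − V_th = 2.46 − 0.697 = 1.76 V.
Since V_DS = 0.441 V < V_ov = 1.76 V, the device is in the triode region.
I_D = k_n [V_ov · V_DS − ½ V_DS²] = 3.75 × [1.76 × 0.441 − 0.5 × 0.441²] = 2.55 mA.

Triode; I_D = 2.55 mA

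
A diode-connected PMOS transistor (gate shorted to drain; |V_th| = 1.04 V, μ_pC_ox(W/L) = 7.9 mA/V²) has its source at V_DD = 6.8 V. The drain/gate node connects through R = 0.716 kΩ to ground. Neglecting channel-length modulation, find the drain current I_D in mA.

I_D = 6.28 mA

With gate tied to drain, V_SG = V_SD ≥ V_SG − |V_th|, so the device is in saturation.
KCL at the drain: ½ k_p (V_SG − |V_th|)² = (V_DD − V_SG)/R.
Let x = V_SG − 1.04. Then 2.83 x² + x − 5.76 = 0, giving x = 1.26 V (positive root), so V_SG = 2.3 V.
I_D = (V_DD − V_SG)/R = (6.8 − 2.3) / 0.716 = 6.28 mA.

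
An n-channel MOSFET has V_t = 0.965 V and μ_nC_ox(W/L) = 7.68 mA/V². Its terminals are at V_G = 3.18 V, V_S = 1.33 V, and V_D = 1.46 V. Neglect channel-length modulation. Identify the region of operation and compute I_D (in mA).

V_GS = V_G − V_S = 3.18 − 1.33 = 1.85 V; V_DS = V_D − V_S = 1.46 − 1.33 = 0.13 V.
V_ov = V_GS − V_t = 1.85 − 0.965 = 0.885 V.
Since V_DS = 0.13 V < V_ov = 0.885 V, the device is in the triode region.
I_D = k_n [V_ov · V_DS − ½ V_DS²] = 7.68 × [0.885 × 0.13 − 0.5 × 0.13²] = 0.819 mA.

Triode; I_D = 0.819 mA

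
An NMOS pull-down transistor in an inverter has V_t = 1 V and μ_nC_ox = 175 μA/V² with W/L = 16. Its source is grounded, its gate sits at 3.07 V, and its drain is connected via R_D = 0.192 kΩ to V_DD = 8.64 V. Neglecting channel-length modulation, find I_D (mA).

V_GS = V_G = 3.07 V, so V_ov = 3.07 − 1 = 2.07 V.
k_n = μ_nC_ox · (W/L) = 2.8 mA/V².
Assume saturation: I_D = ½ k_n V_ov² = 0.5 × 2.8 × 2.07² = 6 mA, giving V_DS = V_DD − I_D R_D = 8.64 − 6 × 0.192 = 7.49 V.
V_DS = 7.49 V ≥ V_ov = 2.07 V, confirming saturation.

I_D = 6.00 mA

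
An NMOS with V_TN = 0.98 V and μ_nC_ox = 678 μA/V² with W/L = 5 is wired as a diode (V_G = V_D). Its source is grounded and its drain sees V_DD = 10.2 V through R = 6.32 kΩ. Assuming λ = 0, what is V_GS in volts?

V_GS = 1.86 V

With gate tied to drain, V_GS = V_DS ≥ V_GS − V_TN, so the device is in saturation.
k_n = μ_nC_ox · (W/L) = 3.39 mA/V².
KCL at the drain: ½ k_n (V_GS − V_TN)² = (V_DD − V_GS)/R.
Let x = V_GS − 0.98. Then 10.7 x² + x − 9.22 = 0, giving x = 0.882 V (positive root), so V_GS = 1.86 V.
I_D = (V_DD − V_GS)/R = (10.2 − 1.86) / 6.32 = 1.32 mA.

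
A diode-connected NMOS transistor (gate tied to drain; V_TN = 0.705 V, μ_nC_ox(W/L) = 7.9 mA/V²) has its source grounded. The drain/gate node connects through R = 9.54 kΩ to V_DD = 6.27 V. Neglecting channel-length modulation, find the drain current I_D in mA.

With gate tied to drain, V_GS = V_DS ≥ V_GS − V_TN, so the device is in saturation.
KCL at the drain: ½ k_n (V_GS − V_TN)² = (V_DD − V_GS)/R.
Let x = V_GS − 0.705. Then 37.7 x² + x − 5.565 = 0, giving x = 0.371 V (positive root), so V_GS = 1.08 V.
I_D = (V_DD − V_GS)/R = (6.27 − 1.08) / 9.54 = 0.544 mA.

I_D = 0.544 mA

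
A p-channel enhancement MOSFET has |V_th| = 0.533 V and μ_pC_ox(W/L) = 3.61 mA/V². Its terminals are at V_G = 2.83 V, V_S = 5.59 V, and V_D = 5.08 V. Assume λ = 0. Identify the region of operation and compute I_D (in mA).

V_SG = V_S − V_G = 5.59 − 2.83 = 2.76 V; V_SD = V_S − V_D = 5.59 − 5.08 = 0.51 V.
V_ov = V_SG − |V_th| = 2.76 − 0.533 = 2.23 V.
Since V_SD = 0.51 V < V_ov = 2.23 V, the device is in the triode region.
I_D = k_p [V_ov · V_SD − ½ V_SD²] = 3.61 × [2.23 × 0.51 − 0.5 × 0.51²] = 3.63 mA.

Triode; I_D = 3.63 mA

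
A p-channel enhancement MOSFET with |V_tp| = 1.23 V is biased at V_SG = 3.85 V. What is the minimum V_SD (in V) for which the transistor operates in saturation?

V_SD,sat = 2.62 V

The boundary between triode and saturation is V_SD = V_SG − |V_tp| = V_ov.
V_ov = 3.85 − 1.23 = 2.62 V.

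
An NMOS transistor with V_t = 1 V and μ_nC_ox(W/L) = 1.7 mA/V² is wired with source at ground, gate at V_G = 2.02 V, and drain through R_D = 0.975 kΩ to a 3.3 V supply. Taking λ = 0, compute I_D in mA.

V_GS = V_G = 2.02 V, so V_ov = 2.02 − 1 = 1.02 V.
Assume saturation: I_D = ½ k_n V_ov² = 0.5 × 1.7 × 1.02² = 0.884 mA, giving V_DS = V_DD − I_D R_D = 3.3 − 0.884 × 0.975 = 2.44 V.
V_DS = 2.44 V ≥ V_ov = 1.02 V, confirming saturation.

I_D = 0.884 mA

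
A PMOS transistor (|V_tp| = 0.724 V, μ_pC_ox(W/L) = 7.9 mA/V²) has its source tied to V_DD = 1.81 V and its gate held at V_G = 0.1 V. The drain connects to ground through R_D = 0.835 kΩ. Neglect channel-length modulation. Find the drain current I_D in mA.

V_SG = V_DD − V_G = 1.81 − 0.1 = 1.71 V, so V_ov = 1.71 − 0.724 = 0.986 V.
Assume saturation: I_D = ½ k_p V_ov² = 0.5 × 7.9 × 0.986² = 3.84 mA, giving V_SD = V_DD − I_D R_D = 1.81 − 3.84 × 0.835 = -1.4 V.
But -1.4 V < V_ov = 0.986 V, so the device is actually in triode.
In triode I_D = k_p[V_ov V_SD − ½ V_SD²] and I_D = (V_DD − V_SD)/R_D. Equating: 3.3 V_SD² − 7.504 V_SD + 1.81 = 0, giving V_SD = 0.274 V (the root below V_ov).
I_D = (1.81 − 0.274) / 0.835 = 1.84 mA.

I_D = 1.84 mA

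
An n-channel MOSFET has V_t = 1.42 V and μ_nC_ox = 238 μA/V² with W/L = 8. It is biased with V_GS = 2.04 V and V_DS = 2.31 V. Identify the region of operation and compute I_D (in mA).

k_n = μ_nC_ox · (W/L) = 1.904 mA/V².
V_ov = V_GS − V_t = 2.04 − 1.42 = 0.62 V.
Since V_DS = 2.31 V ≥ V_ov = 0.62 V, the device is in saturation.
I_D = ½ k_n V_ov² = 0.5 × 1.904 × 0.62² = 0.366 mA.

Saturation; I_D = 0.366 mA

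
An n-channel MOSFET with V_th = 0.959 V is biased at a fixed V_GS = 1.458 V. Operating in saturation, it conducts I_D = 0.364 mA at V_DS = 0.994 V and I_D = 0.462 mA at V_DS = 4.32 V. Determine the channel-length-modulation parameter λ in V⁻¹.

λ = 0.0880 V⁻¹

With V_GS fixed, I_D ∝ (1 + λ V_DS) in saturation, so I_D2/I_D1 = (1 + λ V_DS2)/(1 + λ V_DS1).
0.462/0.364 = 1.269 = (1 + 4.32 λ)/(1 + 0.994 λ).
Solving: λ (I_D1 V_DS2 − I_D2 V_DS1) = I_D2 − I_D1, so λ = (0.462 − 0.364) / (0.364 × 4.32 − 0.462 × 0.994) = 0.098 / 1.11 = 0.088 V⁻¹.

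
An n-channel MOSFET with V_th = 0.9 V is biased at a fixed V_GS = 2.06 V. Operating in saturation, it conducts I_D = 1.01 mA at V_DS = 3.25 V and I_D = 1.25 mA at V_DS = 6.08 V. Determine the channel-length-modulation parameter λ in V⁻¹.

λ = 0.115 V⁻¹

With V_GS fixed, I_D ∝ (1 + λ V_DS) in saturation, so I_D2/I_D1 = (1 + λ V_DS2)/(1 + λ V_DS1).
1.25/1.01 = 1.238 = (1 + 6.08 λ)/(1 + 3.25 λ).
Solving: λ (I_D1 V_DS2 − I_D2 V_DS1) = I_D2 − I_D1, so λ = (1.25 − 1.01) / (1.01 × 6.08 − 1.25 × 3.25) = 0.24 / 2.08 = 0.115 V⁻¹.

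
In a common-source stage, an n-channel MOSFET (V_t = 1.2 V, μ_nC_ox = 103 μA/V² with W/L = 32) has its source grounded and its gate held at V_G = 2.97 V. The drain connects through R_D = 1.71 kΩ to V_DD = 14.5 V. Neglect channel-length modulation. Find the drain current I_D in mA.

V_GS = V_G = 2.97 V, so V_ov = 2.97 − 1.2 = 1.77 V.
k_n = μ_nC_ox · (W/L) = 3.296 mA/V².
Assume saturation: I_D = ½ k_n V_ov² = 0.5 × 3.296 × 1.77² = 5.16 mA, giving V_DS = V_DD − I_D R_D = 14.5 − 5.16 × 1.71 = 5.67 V.
V_DS = 5.67 V ≥ V_ov = 1.77 V, confirming saturation.

I_D = 5.16 mA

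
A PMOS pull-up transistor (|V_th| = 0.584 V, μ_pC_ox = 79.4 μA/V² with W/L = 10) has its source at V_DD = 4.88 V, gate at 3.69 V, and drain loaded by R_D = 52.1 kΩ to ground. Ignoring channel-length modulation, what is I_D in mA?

V_SG = V_DD − V_G = 4.88 − 3.69 = 1.19 V, so V_ov = 1.19 − 0.584 = 0.606 V.
k_p = μ_pC_ox · (W/L) = 0.794 mA/V².
Assume saturation: I_D = ½ k_p V_ov² = 0.5 × 0.794 × 0.606² = 0.146 mA, giving V_SD = V_DD − I_D R_D = 4.88 − 0.146 × 52.1 = -2.72 V.
But -2.72 V < V_ov = 0.606 V, so the device is actually in triode.
In triode I_D = k_p[V_ov V_SD − ½ V_SD²] and I_D = (V_DD − V_SD)/R_D. Equating: 20.7 V_SD² − 26.07 V_SD + 4.88 = 0, giving V_SD = 0.229 V (the root below V_ov).
I_D = (4.88 − 0.229) / 52.1 = 0.0893 mA.

I_D = 0.0893 mA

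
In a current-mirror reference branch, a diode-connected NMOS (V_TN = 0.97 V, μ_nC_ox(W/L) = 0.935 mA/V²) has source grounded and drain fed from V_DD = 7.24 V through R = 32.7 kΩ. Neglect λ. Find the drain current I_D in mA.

I_D = 0.173 mA

With gate tied to drain, V_GS = V_DS ≥ V_GS − V_TN, so the device is in saturation.
KCL at the drain: ½ k_n (V_GS − V_TN)² = (V_DD − V_GS)/R.
Let x = V_GS − 0.97. Then 15.3 x² + x − 6.27 = 0, giving x = 0.609 V (positive root), so V_GS = 1.58 V.
I_D = (V_DD − V_GS)/R = (7.24 − 1.58) / 32.7 = 0.173 mA.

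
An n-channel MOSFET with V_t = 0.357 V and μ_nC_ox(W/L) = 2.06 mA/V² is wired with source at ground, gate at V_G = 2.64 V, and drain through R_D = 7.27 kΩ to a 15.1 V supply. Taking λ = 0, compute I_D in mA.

V_GS = V_G = 2.64 V, so V_ov = 2.64 − 0.357 = 2.28 V.
Assume saturation: I_D = ½ k_n V_ov² = 0.5 × 2.06 × 2.28² = 5.37 mA, giving V_DS = V_DD − I_D R_D = 15.1 − 5.37 × 7.27 = -23.9 V.
But -23.9 V < V_ov = 2.28 V, so the device is actually in triode.
In triode I_D = k_n[V_ov V_DS − ½ V_DS²] and I_D = (V_DD − V_DS)/R_D. Equating: 7.49 V_DS² − 35.19 V_DS + 15.1 = 0, giving V_DS = 0.478 V (the root below V_ov).
I_D = (15.1 − 0.478) / 7.27 = 2.01 mA.

I_D = 2.01 mA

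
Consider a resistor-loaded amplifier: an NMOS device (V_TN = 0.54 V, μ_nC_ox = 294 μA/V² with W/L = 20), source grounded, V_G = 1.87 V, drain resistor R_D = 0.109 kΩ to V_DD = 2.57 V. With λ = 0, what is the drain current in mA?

I_D = 5.20 mA

V_GS = V_G = 1.87 V, so V_ov = 1.87 − 0.54 = 1.33 V.
k_n = μ_nC_ox · (W/L) = 5.88 mA/V².
Assume saturation: I_D = ½ k_n V_ov² = 0.5 × 5.88 × 1.33² = 5.2 mA, giving V_DS = V_DD − I_D R_D = 2.57 − 5.2 × 0.109 = 2 V.
V_DS = 2 V ≥ V_ov = 1.33 V, confirming saturation.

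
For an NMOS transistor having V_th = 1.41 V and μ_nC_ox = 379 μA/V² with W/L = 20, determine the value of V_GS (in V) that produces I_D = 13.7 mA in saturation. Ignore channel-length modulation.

V_GS = 3.31 V

k_n = μ_nC_ox · (W/L) = 7.58 mA/V².
In saturation I_D = ½ k_n (V_GS − V_th)², so V_GS − V_th = √(2 I_D / k_n) = √(2 × 13.7 / 7.58) = 1.9 V.
V_GS = 1.41 + 1.9 = 3.31 V.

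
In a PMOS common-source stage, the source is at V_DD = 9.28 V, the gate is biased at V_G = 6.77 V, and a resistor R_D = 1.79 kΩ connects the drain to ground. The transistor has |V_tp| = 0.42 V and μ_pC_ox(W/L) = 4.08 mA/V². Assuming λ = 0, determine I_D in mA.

V_SG = V_DD − V_G = 9.28 − 6.77 = 2.51 V, so V_ov = 2.51 − 0.42 = 2.09 V.
Assume saturation: I_D = ½ k_p V_ov² = 0.5 × 4.08 × 2.09² = 8.91 mA, giving V_SD = V_DD − I_D R_D = 9.28 − 8.91 × 1.79 = -6.67 V.
But -6.67 V < V_ov = 2.09 V, so the device is actually in triode.
In triode I_D = k_p[V_ov V_SD − ½ V_SD²] and I_D = (V_DD − V_SD)/R_D. Equating: 3.65 V_SD² − 16.26 V_SD + 9.28 = 0, giving V_SD = 0.672 V (the root below V_ov).
I_D = (9.28 − 0.672) / 1.79 = 4.81 mA.

I_D = 4.81 mA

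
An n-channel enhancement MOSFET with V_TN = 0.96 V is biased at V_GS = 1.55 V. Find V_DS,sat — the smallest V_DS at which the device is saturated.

The boundary between triode and saturation is V_DS = V_GS − V_TN = V_ov.
V_ov = 1.55 − 0.96 = 0.59 V.

V_DS,sat = 0.590 V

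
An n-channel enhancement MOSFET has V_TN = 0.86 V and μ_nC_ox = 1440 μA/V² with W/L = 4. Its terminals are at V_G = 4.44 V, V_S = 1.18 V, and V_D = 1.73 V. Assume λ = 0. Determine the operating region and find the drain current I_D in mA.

Triode; I_D = 6.73 mA

V_GS = V_G − V_S = 4.44 − 1.18 = 3.26 V; V_DS = V_D − V_S = 1.73 − 1.18 = 0.55 V.
k_n = μ_nC_ox · (W/L) = 5.76 mA/V².
V_ov = V_GS − V_TN = 3.26 − 0.86 = 2.4 V.
Since V_DS = 0.55 V < V_ov = 2.4 V, the device is in the triode region.
I_D = k_n [V_ov · V_DS − ½ V_DS²] = 5.76 × [2.4 × 0.55 − 0.5 × 0.55²] = 6.73 mA.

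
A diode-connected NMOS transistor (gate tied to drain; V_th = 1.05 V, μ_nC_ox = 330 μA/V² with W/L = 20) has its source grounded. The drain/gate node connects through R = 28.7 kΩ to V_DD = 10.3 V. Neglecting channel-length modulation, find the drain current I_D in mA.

I_D = 0.312 mA

With gate tied to drain, V_GS = V_DS ≥ V_GS − V_th, so the device is in saturation.
k_n = μ_nC_ox · (W/L) = 6.6 mA/V².
KCL at the drain: ½ k_n (V_GS − V_th)² = (V_DD − V_GS)/R.
Let x = V_GS − 1.05. Then 94.7 x² + x − 9.25 = 0, giving x = 0.307 V (positive root), so V_GS = 1.36 V.
I_D = (V_DD − V_GS)/R = (10.3 − 1.36) / 28.7 = 0.312 mA.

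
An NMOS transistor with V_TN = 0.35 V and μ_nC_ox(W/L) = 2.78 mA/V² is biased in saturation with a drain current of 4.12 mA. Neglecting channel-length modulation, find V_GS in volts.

In saturation I_D = ½ k_n (V_GS − V_TN)², so V_GS − V_TN = √(2 I_D / k_n) = √(2 × 4.12 / 2.78) = 1.72 V.
V_GS = 0.35 + 1.72 = 2.07 V.

V_GS = 2.07 V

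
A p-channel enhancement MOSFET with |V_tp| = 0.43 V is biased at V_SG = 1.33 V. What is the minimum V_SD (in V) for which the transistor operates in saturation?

The boundary between triode and saturation is V_SD = V_SG − |V_tp| = V_ov.
V_ov = 1.33 − 0.43 = 0.9 V.

V_SD,sat = 0.900 V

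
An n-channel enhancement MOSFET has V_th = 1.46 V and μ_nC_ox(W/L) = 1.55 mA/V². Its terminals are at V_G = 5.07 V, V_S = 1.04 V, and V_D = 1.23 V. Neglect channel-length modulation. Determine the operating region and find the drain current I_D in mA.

Triode; I_D = 0.729 mA

V_GS = V_G − V_S = 5.07 − 1.04 = 4.03 V; V_DS = V_D − V_S = 1.23 − 1.04 = 0.19 V.
V_ov = V_GS − V_th = 4.03 − 1.46 = 2.57 V.
Since V_DS = 0.19 V < V_ov = 2.57 V, the device is in the triode region.
I_D = k_n [V_ov · V_DS − ½ V_DS²] = 1.55 × [2.57 × 0.19 − 0.5 × 0.19²] = 0.729 mA.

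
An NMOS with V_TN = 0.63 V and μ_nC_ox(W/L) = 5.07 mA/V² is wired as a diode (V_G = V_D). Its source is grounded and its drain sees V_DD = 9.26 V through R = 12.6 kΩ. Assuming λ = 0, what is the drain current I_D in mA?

I_D = 0.645 mA

With gate tied to drain, V_GS = V_DS ≥ V_GS − V_TN, so the device is in saturation.
KCL at the drain: ½ k_n (V_GS − V_TN)² = (V_DD − V_GS)/R.
Let x = V_GS − 0.63. Then 31.9 x² + x − 8.63 = 0, giving x = 0.504 V (positive root), so V_GS = 1.13 V.
I_D = (V_DD − V_GS)/R = (9.26 − 1.13) / 12.6 = 0.645 mA.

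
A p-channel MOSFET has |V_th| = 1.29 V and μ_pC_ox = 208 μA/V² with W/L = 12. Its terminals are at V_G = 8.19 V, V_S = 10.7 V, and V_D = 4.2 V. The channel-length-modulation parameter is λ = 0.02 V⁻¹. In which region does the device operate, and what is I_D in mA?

Saturation; I_D = 2.10 mA

V_SG = V_S − V_G = 10.7 − 8.19 = 2.51 V; V_SD = V_S − V_D = 10.7 − 4.2 = 6.5 V.
k_p = μ_pC_ox · (W/L) = 2.496 mA/V².
V_ov = V_SG − |V_th| = 2.51 − 1.29 = 1.22 V.
Since V_SD = 6.5 V ≥ V_ov = 1.22 V, the device is in saturation.
I_D = ½ k_p V_ov² (1 + λ V_SD) = 0.5 × 2.496 × 1.22² × (1 + 0.02 × 6.5) = 2.1 mA.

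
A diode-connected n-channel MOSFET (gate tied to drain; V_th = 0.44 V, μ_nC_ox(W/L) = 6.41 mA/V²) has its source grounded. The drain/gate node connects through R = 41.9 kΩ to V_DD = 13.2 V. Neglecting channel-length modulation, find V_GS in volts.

V_GS = 0.745 V

With gate tied to drain, V_GS = V_DS ≥ V_GS − V_th, so the device is in saturation.
KCL at the drain: ½ k_n (V_GS − V_th)² = (V_DD − V_GS)/R.
Let x = V_GS − 0.44. Then 134 x² + x − 12.76 = 0, giving x = 0.305 V (positive root), so V_GS = 0.745 V.
I_D = (V_DD − V_GS)/R = (13.2 − 0.745) / 41.9 = 0.297 mA.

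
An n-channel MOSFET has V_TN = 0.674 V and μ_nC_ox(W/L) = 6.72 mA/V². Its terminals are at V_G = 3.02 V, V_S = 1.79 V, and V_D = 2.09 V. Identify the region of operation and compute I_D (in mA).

V_GS = V_G − V_S = 3.02 − 1.79 = 1.23 V; V_DS = V_D − V_S = 2.09 − 1.79 = 0.3 V.
V_ov = V_GS − V_TN = 1.23 − 0.674 = 0.556 V.
Since V_DS = 0.3 V < V_ov = 0.556 V, the device is in the triode region.
I_D = k_n [V_ov · V_DS − ½ V_DS²] = 6.72 × [0.556 × 0.3 − 0.5 × 0.3²] = 0.818 mA.

Triode; I_D = 0.818 mA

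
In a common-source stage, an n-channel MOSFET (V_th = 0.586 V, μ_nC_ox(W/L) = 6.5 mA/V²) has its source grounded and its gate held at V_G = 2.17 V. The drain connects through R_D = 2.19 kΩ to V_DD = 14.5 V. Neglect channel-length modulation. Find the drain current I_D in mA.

V_GS = V_G = 2.17 V, so V_ov = 2.17 − 0.586 = 1.58 V.
Assume saturation: I_D = ½ k_n V_ov² = 0.5 × 6.5 × 1.58² = 8.15 mA, giving V_DS = V_DD − I_D R_D = 14.5 − 8.15 × 2.19 = -3.36 V.
But -3.36 V < V_ov = 1.58 V, so the device is actually in triode.
In triode I_D = k_n[V_ov V_DS − ½ V_DS²] and I_D = (V_DD − V_DS)/R_D. Equating: 7.12 V_DS² − 23.55 V_DS + 14.5 = 0, giving V_DS = 0.818 V (the root below V_ov).
I_D = (14.5 − 0.818) / 2.19 = 6.25 mA.

I_D = 6.25 mA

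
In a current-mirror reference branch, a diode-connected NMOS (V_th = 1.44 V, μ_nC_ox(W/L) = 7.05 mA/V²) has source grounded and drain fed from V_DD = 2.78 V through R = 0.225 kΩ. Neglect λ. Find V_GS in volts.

With gate tied to drain, V_GS = V_DS ≥ V_GS − V_th, so the device is in saturation.
KCL at the drain: ½ k_n (V_GS − V_th)² = (V_DD − V_GS)/R.
Let x = V_GS − 1.44. Then 0.793 x² + x − 1.34 = 0, giving x = 0.814 V (positive root), so V_GS = 2.25 V.
I_D = (V_DD − V_GS)/R = (2.78 − 2.25) / 0.225 = 2.34 mA.

V_GS = 2.25 V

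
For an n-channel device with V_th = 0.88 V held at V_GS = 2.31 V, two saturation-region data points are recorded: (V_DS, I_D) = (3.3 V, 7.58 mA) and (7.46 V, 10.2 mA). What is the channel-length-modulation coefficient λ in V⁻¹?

With V_GS fixed, I_D ∝ (1 + λ V_DS) in saturation, so I_D2/I_D1 = (1 + λ V_DS2)/(1 + λ V_DS1).
10.2/7.58 = 1.346 = (1 + 7.46 λ)/(1 + 3.3 λ).
Solving: λ (I_D1 V_DS2 − I_D2 V_DS1) = I_D2 − I_D1, so λ = (10.2 − 7.58) / (7.58 × 7.46 − 10.2 × 3.3) = 2.62 / 22.9 = 0.114 V⁻¹.

λ = 0.114 V⁻¹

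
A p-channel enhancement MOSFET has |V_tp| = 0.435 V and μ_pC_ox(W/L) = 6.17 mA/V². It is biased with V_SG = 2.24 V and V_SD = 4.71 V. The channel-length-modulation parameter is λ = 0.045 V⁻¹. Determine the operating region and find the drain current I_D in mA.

Saturation; I_D = 12.2 mA

V_ov = V_SG − |V_tp| = 2.24 − 0.435 = 1.81 V.
Since V_SD = 4.71 V ≥ V_ov = 1.81 V, the device is in saturation.
I_D = ½ k_p V_ov² (1 + λ V_SD) = 0.5 × 6.17 × 1.81² × (1 + 0.045 × 4.71) = 12.2 mA.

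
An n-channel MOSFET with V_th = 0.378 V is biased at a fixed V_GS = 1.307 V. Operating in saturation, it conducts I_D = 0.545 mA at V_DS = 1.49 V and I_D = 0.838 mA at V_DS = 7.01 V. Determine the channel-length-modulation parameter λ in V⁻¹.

With V_GS fixed, I_D ∝ (1 + λ V_DS) in saturation, so I_D2/I_D1 = (1 + λ V_DS2)/(1 + λ V_DS1).
0.838/0.545 = 1.538 = (1 + 7.01 λ)/(1 + 1.49 λ).
Solving: λ (I_D1 V_DS2 − I_D2 V_DS1) = I_D2 − I_D1, so λ = (0.838 − 0.545) / (0.545 × 7.01 − 0.838 × 1.49) = 0.293 / 2.57 = 0.114 V⁻¹.

λ = 0.114 V⁻¹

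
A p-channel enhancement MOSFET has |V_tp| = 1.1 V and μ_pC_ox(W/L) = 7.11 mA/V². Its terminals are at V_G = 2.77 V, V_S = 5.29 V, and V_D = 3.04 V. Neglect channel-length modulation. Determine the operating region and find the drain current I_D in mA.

Saturation; I_D = 7.17 mA

V_SG = V_S − V_G = 5.29 − 2.77 = 2.52 V; V_SD = V_S − V_D = 5.29 − 3.04 = 2.25 V.
V_ov = V_SG − |V_tp| = 2.52 − 1.1 = 1.42 V.
Since V_SD = 2.25 V ≥ V_ov = 1.42 V, the device is in saturation.
I_D = ½ k_p V_ov² = 0.5 × 7.11 × 1.42² = 7.17 mA.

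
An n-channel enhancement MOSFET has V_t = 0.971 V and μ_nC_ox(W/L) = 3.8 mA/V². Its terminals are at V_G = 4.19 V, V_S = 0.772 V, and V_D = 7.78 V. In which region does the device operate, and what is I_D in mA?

V_GS = V_G − V_S = 4.19 − 0.772 = 3.42 V; V_DS = V_D − V_S = 7.78 − 0.772 = 7.01 V.
V_ov = V_GS − V_t = 3.42 − 0.971 = 2.45 V.
Since V_DS = 7.01 V ≥ V_ov = 2.45 V, the device is in saturation.
I_D = ½ k_n V_ov² = 0.5 × 3.8 × 2.45² = 11.4 mA.

Saturation; I_D = 11.4 mA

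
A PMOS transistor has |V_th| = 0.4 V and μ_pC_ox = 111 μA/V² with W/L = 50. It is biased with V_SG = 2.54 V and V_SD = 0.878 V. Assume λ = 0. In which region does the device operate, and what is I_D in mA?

k_p = μ_pC_ox · (W/L) = 5.55 mA/V².
V_ov = V_SG − |V_th| = 2.54 − 0.4 = 2.14 V.
Since V_SD = 0.878 V < V_ov = 2.14 V, the device is in the triode region.
I_D = k_p [V_ov · V_SD − ½ V_SD²] = 5.55 × [2.14 × 0.878 − 0.5 × 0.878²] = 8.29 mA.

Triode; I_D = 8.29 mA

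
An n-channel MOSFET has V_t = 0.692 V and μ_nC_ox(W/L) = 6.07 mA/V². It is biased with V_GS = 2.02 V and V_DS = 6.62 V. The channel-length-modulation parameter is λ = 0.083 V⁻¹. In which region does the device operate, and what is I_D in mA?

Saturation; I_D = 8.29 mA

V_ov = V_GS − V_t = 2.02 − 0.692 = 1.33 V.
Since V_DS = 6.62 V ≥ V_ov = 1.33 V, the device is in saturation.
I_D = ½ k_n V_ov² (1 + λ V_DS) = 0.5 × 6.07 × 1.33² × (1 + 0.083 × 6.62) = 8.29 mA.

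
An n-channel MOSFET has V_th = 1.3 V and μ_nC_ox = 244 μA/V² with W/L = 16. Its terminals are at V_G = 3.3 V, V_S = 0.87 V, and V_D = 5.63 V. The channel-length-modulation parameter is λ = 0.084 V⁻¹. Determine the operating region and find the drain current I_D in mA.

V_GS = V_G − V_S = 3.3 − 0.87 = 2.43 V; V_DS = V_D − V_S = 5.63 − 0.87 = 4.76 V.
k_n = μ_nC_ox · (W/L) = 3.904 mA/V².
V_ov = V_GS − V_th = 2.43 − 1.3 = 1.13 V.
Since V_DS = 4.76 V ≥ V_ov = 1.13 V, the device is in saturation.
I_D = ½ k_n V_ov² (1 + λ V_DS) = 0.5 × 3.904 × 1.13² × (1 + 0.084 × 4.76) = 3.49 mA.

Saturation; I_D = 3.49 mA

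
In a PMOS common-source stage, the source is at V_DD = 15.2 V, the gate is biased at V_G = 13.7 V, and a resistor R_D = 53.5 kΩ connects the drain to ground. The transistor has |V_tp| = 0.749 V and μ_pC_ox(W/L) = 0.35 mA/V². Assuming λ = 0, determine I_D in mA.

V_SG = V_DD − V_G = 15.2 − 13.7 = 1.5 V, so V_ov = 1.5 − 0.749 = 0.751 V.
Assume saturation: I_D = ½ k_p V_ov² = 0.5 × 0.35 × 0.751² = 0.0987 mA, giving V_SD = V_DD − I_D R_D = 15.2 − 0.0987 × 53.5 = 9.92 V.
V_SD = 9.92 V ≥ V_ov = 0.751 V, confirming saturation.

I_D = 0.0987 mA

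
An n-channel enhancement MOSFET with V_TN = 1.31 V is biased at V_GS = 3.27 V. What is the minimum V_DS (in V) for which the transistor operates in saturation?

The boundary between triode and saturation is V_DS = V_GS − V_TN = V_ov.
V_ov = 3.27 − 1.31 = 1.96 V.

V_DS,sat = 1.96 V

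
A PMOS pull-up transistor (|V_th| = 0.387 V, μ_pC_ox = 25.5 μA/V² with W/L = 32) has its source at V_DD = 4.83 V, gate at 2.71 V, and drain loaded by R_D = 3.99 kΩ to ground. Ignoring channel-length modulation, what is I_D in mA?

I_D = 0.973 mA

V_SG = V_DD − V_G = 4.83 − 2.71 = 2.12 V, so V_ov = 2.12 − 0.387 = 1.73 V.
k_p = μ_pC_ox · (W/L) = 0.816 mA/V².
Assume saturation: I_D = ½ k_p V_ov² = 0.5 × 0.816 × 1.73² = 1.23 mA, giving V_SD = V_DD − I_D R_D = 4.83 − 1.23 × 3.99 = -0.0591 V.
But -0.0591 V < V_ov = 1.73 V, so the device is actually in triode.
In triode I_D = k_p[V_ov V_SD − ½ V_SD²] and I_D = (V_DD − V_SD)/R_D. Equating: 1.63 V_SD² − 6.642 V_SD + 4.83 = 0, giving V_SD = 0.947 V (the root below V_ov).
I_D = (4.83 − 0.947) / 3.99 = 0.973 mA.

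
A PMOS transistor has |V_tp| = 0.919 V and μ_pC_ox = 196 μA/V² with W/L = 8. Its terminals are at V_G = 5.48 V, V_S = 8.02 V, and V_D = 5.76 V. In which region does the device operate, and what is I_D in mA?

V_SG = V_S − V_G = 8.02 − 5.48 = 2.54 V; V_SD = V_S − V_D = 8.02 − 5.76 = 2.26 V.
k_p = μ_pC_ox · (W/L) = 1.568 mA/V².
V_ov = V_SG − |V_tp| = 2.54 − 0.919 = 1.62 V.
Since V_SD = 2.26 V ≥ V_ov = 1.62 V, the device is in saturation.
I_D = ½ k_p V_ov² = 0.5 × 1.568 × 1.62² = 2.06 mA.

Saturation; I_D = 2.06 mA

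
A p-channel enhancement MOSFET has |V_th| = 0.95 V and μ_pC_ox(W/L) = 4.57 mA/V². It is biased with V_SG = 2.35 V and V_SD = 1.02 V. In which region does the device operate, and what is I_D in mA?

Triode; I_D = 4.15 mA

V_ov = V_SG − |V_th| = 2.35 − 0.95 = 1.4 V.
Since V_SD = 1.02 V < V_ov = 1.4 V, the device is in the triode region.
I_D = k_p [V_ov · V_SD − ½ V_SD²] = 4.57 × [1.4 × 1.02 − 0.5 × 1.02²] = 4.15 mA.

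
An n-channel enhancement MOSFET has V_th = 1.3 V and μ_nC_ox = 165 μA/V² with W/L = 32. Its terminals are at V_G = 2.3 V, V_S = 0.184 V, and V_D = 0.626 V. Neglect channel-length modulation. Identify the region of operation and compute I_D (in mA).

V_GS = V_G − V_S = 2.3 − 0.184 = 2.12 V; V_DS = V_D − V_S = 0.626 − 0.184 = 0.442 V.
k_n = μ_nC_ox · (W/L) = 5.28 mA/V².
V_ov = V_GS − V_th = 2.12 − 1.3 = 0.816 V.
Since V_DS = 0.442 V < V_ov = 0.816 V, the device is in the triode region.
I_D = k_n [V_ov · V_DS − ½ V_DS²] = 5.28 × [0.816 × 0.442 − 0.5 × 0.442²] = 1.39 mA.

Triode; I_D = 1.39 mA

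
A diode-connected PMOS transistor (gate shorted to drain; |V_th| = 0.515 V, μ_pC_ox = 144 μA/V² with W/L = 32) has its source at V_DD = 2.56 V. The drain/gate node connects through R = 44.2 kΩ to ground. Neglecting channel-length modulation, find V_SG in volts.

With gate tied to drain, V_SG = V_SD ≥ V_SG − |V_th|, so the device is in saturation.
k_p = μ_pC_ox · (W/L) = 4.608 mA/V².
KCL at the drain: ½ k_p (V_SG − |V_th|)² = (V_DD − V_SG)/R.
Let x = V_SG − 0.515. Then 102 x² + x − 2.045 = 0, giving x = 0.137 V (positive root), so V_SG = 0.652 V.
I_D = (V_DD − V_SG)/R = (2.56 − 0.652) / 44.2 = 0.0432 mA.

V_SG = 0.652 V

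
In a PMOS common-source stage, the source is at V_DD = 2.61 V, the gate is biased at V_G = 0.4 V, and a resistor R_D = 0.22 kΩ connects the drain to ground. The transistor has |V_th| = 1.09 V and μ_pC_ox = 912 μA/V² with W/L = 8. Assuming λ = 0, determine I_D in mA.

V_SG = V_DD − V_G = 2.61 − 0.4 = 2.21 V, so V_ov = 2.21 − 1.09 = 1.12 V.
k_p = μ_pC_ox · (W/L) = 7.296 mA/V².
Assume saturation: I_D = ½ k_p V_ov² = 0.5 × 7.296 × 1.12² = 4.58 mA, giving V_SD = V_DD − I_D R_D = 2.61 − 4.58 × 0.22 = 1.6 V.
V_SD = 1.6 V ≥ V_ov = 1.12 V, confirming saturation.

I_D = 4.58 mA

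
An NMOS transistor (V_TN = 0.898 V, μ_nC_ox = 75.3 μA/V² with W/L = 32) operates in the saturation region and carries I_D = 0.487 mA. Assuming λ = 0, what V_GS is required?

k_n = μ_nC_ox · (W/L) = 2.41 mA/V².
In saturation I_D = ½ k_n (V_GS − V_TN)², so V_GS − V_TN = √(2 I_D / k_n) = √(2 × 0.487 / 2.41) = 0.636 V.
V_GS = 0.898 + 0.636 = 1.53 V.

V_GS = 1.53 V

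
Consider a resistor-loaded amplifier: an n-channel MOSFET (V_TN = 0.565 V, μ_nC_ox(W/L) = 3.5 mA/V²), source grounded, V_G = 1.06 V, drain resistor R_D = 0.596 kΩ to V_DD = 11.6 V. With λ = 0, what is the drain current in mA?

I_D = 0.429 mA

V_GS = V_G = 1.06 V, so V_ov = 1.06 − 0.565 = 0.495 V.
Assume saturation: I_D = ½ k_n V_ov² = 0.5 × 3.5 × 0.495² = 0.429 mA, giving V_DS = V_DD − I_D R_D = 11.6 − 0.429 × 0.596 = 11.3 V.
V_DS = 11.3 V ≥ V_ov = 0.495 V, confirming saturation.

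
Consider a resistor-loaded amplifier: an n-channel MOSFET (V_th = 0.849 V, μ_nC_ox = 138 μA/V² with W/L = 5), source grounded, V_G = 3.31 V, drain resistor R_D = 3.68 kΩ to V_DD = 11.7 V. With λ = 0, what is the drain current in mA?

V_GS = V_G = 3.31 V, so V_ov = 3.31 − 0.849 = 2.46 V.
k_n = μ_nC_ox · (W/L) = 0.69 mA/V².
Assume saturation: I_D = ½ k_n V_ov² = 0.5 × 0.69 × 2.46² = 2.09 mA, giving V_DS = V_DD − I_D R_D = 11.7 − 2.09 × 3.68 = 4.01 V.
V_DS = 4.01 V ≥ V_ov = 2.46 V, confirming saturation.

I_D = 2.09 mA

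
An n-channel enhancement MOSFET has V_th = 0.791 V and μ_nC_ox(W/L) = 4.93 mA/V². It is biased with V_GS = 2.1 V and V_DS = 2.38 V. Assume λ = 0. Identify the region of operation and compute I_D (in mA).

V_ov = V_GS − V_th = 2.1 − 0.791 = 1.31 V.
Since V_DS = 2.38 V ≥ V_ov = 1.31 V, the device is in saturation.
I_D = ½ k_n V_ov² = 0.5 × 4.93 × 1.31² = 4.22 mA.

Saturation; I_D = 4.22 mA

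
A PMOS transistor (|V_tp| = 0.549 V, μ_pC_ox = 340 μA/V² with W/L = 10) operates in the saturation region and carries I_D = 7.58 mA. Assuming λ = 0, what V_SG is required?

V_SG = 2.66 V

k_p = μ_pC_ox · (W/L) = 3.4 mA/V².
In saturation I_D = ½ k_p (V_SG − |V_tp|)², so V_SG − |V_tp| = √(2 I_D / k_p) = √(2 × 7.58 / 3.4) = 2.11 V.
V_SG = 0.549 + 2.11 = 2.66 V.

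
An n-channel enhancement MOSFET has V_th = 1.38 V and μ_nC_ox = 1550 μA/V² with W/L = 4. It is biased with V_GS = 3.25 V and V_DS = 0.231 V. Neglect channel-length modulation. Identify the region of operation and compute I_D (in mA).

k_n = μ_nC_ox · (W/L) = 6.2 mA/V².
V_ov = V_GS − V_th = 3.25 − 1.38 = 1.87 V.
Since V_DS = 0.231 V < V_ov = 1.87 V, the device is in the triode region.
I_D = k_n [V_ov · V_DS − ½ V_DS²] = 6.2 × [1.87 × 0.231 − 0.5 × 0.231²] = 2.51 mA.

Triode; I_D = 2.51 mA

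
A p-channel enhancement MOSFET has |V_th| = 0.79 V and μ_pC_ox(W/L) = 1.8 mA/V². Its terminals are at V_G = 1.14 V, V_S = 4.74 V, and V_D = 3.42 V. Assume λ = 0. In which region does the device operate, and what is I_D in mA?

Triode; I_D = 5.11 mA

V_SG = V_S − V_G = 4.74 − 1.14 = 3.6 V; V_SD = V_S − V_D = 4.74 − 3.42 = 1.32 V.
V_ov = V_SG − |V_th| = 3.6 − 0.79 = 2.81 V.
Since V_SD = 1.32 V < V_ov = 2.81 V, the device is in the triode region.
I_D = k_p [V_ov · V_SD − ½ V_SD²] = 1.8 × [2.81 × 1.32 − 0.5 × 1.32²] = 5.11 mA.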